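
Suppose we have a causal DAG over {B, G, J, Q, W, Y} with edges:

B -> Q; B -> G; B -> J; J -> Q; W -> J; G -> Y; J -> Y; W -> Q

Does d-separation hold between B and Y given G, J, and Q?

Yes

We examine all 4 paths between B and Y:
Path 1: B → J → Y
  J is a chain here and J is conditioned on, so the path is blocked at J.
Path 2: B → G → Y
  G is a chain here and G is conditioned on, so the path is blocked at G.
Path 3: B → Q ← J → Y
  J is a fork here and J is conditioned on, so the path is blocked at J.
Path 4: B → Q ← W → J → Y
  J is a chain here and J is conditioned on, so the path is blocked at J.
Since every path is blocked, d-separation holds.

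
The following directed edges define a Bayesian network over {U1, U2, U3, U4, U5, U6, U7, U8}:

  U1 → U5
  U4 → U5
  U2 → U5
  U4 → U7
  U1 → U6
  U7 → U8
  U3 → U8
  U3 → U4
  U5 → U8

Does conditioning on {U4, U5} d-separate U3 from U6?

There are 4 undirected paths between U3 and U6; checking each against the conditioning set {U4, U5}:
Path 1: U3 → U4 → U5 ← U1 → U6
  U4 is a chain here and U4 is conditioned on, so the path is blocked at U4.
Path 2: U3 → U4 → U7 → U8 ← U5 ← U1 → U6
  U4 is a chain here and U4 is conditioned on, so the path is blocked at U4.
Path 3: U3 → U8 ← U5 ← U1 → U6
  U8 is a collider here and neither U8 nor any of its descendants is conditioned on, so the collider stays closed — the path is blocked at U8.
Path 4: U3 → U8 ← U7 ← U4 → U5 ← U1 → U6
  U8 is a collider here and neither U8 nor any of its descendants is conditioned on, so the collider stays closed — the path is blocked at U8.
All paths are blocked; U3 ⊥ U6 | {U4, U5} holds.

Yes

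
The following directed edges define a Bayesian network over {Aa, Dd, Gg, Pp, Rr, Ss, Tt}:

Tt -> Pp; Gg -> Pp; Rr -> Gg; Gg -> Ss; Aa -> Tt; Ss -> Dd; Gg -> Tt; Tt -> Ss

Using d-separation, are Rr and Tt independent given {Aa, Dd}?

Enumerating the 3 paths from Rr to Tt and testing each for blocking by {Aa, Dd}:
Path 1: Rr → Gg → Tt
  Gg is a chain and Gg is not conditioned on — no node blocks this path, so it is active.
Path 2: Rr → Gg → Pp ← Tt
  Pp is a collider here and neither Pp nor any of its descendants is conditioned on, so the collider stays closed — the path is blocked at Pp.
Path 3: Rr → Gg → Ss ← Tt
  Gg is a chain and Gg is not conditioned on; Ss is a collider and its descendant Dd is conditioned on, which opens it — no node blocks this path, so it is active.
Since the path Rr → Gg → Tt is active, Rr and Tt are not d-separated given {Aa, Dd}.

No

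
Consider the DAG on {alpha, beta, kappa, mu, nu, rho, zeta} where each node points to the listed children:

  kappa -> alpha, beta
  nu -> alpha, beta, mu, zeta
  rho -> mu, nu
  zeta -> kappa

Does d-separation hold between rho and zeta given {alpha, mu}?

We examine all 6 paths between rho and zeta:
  1. rho → mu ← nu → beta ← kappa ← zeta — mu:collider[open]; nu:fork[open]; beta:collider[blocks]; kappa:chain[open] ⇒ blocked
  2. rho → mu ← nu → alpha ← kappa ← zeta — mu:collider[open]; nu:fork[open]; alpha:collider[open]; kappa:chain[open] ⇒ active
  3. rho → mu ← nu → zeta — mu:collider[open]; nu:fork[open] ⇒ active
  4. rho → nu → beta ← kappa ← zeta — nu:chain[open]; beta:collider[blocks]; kappa:chain[open] ⇒ blocked
  5. rho → nu → alpha ← kappa ← zeta — nu:chain[open]; alpha:collider[open]; kappa:chain[open] ⇒ active
  6. rho → nu → zeta — nu:chain[open] ⇒ active
Because an active path exists, rho and zeta are not d-separated.

No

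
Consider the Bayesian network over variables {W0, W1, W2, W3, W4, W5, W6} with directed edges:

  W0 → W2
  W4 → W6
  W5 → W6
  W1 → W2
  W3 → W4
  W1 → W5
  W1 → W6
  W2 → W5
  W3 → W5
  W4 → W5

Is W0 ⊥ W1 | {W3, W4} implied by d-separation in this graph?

There are 5 undirected paths between W0 and W1; checking each against the conditioning set {W3, W4}:
Path 1: W0 → W2 → W5 ← W4 → W6 ← W1
  W5 is a collider here and neither W5 nor any of its descendants is conditioned on, so the collider stays closed — the path is blocked at W5.
Path 2: W0 → W2 → W5 ← W1
  W5 is a collider here and neither W5 nor any of its descendants is conditioned on, so the collider stays closed — the path is blocked at W5.
Path 3: W0 → W2 → W5 ← W3 → W4 → W6 ← W1
  W5 is a collider here and neither W5 nor any of its descendants is conditioned on, so the collider stays closed — the path is blocked at W5.
Path 4: W0 → W2 → W5 → W6 ← W1
  W6 is a collider here and neither W6 nor any of its descendants is conditioned on, so the collider stays closed — the path is blocked at W6.
Path 5: W0 → W2 ← W1
  W2 is a collider here and neither W2 nor any of its descendants is conditioned on, so the collider stays closed — the path is blocked at W2.
Every path is blocked, so W0 and W1 are d-separated given {W3, W4}.

Yes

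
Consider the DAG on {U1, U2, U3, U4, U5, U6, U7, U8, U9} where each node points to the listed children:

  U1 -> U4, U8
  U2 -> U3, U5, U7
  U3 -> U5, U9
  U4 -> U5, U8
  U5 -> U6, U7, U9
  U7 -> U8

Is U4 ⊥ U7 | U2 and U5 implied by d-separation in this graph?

Enumerating the 6 paths from U4 to U7 and testing each for blocking by {U2, U5}:
Path 1: U4 ← U1 → U8 ← U7
  U8 is a collider here and neither U8 nor any of its descendants is conditioned on, so the collider stays closed — the path is blocked at U8.
Path 2: U4 → U5 → U9 ← U3 ← U2 → U7
  U5 is a chain here and U5 is conditioned on, so the path is blocked at U5.
Path 3: U4 → U5 ← U3 ← U2 → U7
  U2 is a fork here and U2 is conditioned on, so the path is blocked at U2.
Path 4: U4 → U5 ← U2 → U7
  U2 is a fork here and U2 is conditioned on, so the path is blocked at U2.
Path 5: U4 → U5 → U7
  U5 is a chain here and U5 is conditioned on, so the path is blocked at U5.
Path 6: U4 → U8 ← U7
  U8 is a collider here and neither U8 nor any of its descendants is conditioned on, so the collider stays closed — the path is blocked at U8.
All paths are blocked; U4 ⊥ U7 | {U2, U5} holds.

Yes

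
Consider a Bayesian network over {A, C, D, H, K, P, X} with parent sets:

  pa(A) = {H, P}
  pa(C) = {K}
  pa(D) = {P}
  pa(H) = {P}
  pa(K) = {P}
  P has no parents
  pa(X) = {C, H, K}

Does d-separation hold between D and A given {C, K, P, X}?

There are 4 undirected paths between D and A; checking each against the conditioning set {C, K, P, X}:
Path 1: D ← P → H → A
  P is a fork here and P is conditioned on, so the path is blocked at P.
Path 2: D ← P → K → C → X ← H → A
  P is a fork here and P is conditioned on, so the path is blocked at P.
Path 3: D ← P → K → X ← H → A
  P is a fork here and P is conditioned on, so the path is blocked at P.
Path 4: D ← P → A
  P is a fork here and P is conditioned on, so the path is blocked at P.
All paths are blocked; D ⊥ A | {C, K, P, X} holds.

Yes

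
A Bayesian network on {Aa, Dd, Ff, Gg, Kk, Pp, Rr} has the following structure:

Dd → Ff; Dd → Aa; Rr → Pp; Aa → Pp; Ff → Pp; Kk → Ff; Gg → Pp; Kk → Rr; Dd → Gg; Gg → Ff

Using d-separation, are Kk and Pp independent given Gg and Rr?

Enumerating the 6 paths from Kk to Pp and testing each for blocking by {Gg, Rr}:
Path 1: Kk → Rr → Pp
  Rr is a chain here and Rr is conditioned on, so the path is blocked at Rr.
Path 2: Kk → Ff ← Dd → Aa → Pp
  Ff is a collider here and neither Ff nor any of its descendants is conditioned on, so the collider stays closed — the path is blocked at Ff.
Path 3: Kk → Ff ← Dd → Gg → Pp
  Ff is a collider here and neither Ff nor any of its descendants is conditioned on, so the collider stays closed — the path is blocked at Ff.
Path 4: Kk → Ff → Pp
  Ff is a chain and Ff is not conditioned on — no node blocks this path, so it is active.
Path 5: Kk → Ff ← Gg ← Dd → Aa → Pp
  Ff is a collider here and neither Ff nor any of its descendants is conditioned on, so the collider stays closed — the path is blocked at Ff.
Path 6: Kk → Ff ← Gg → Pp
  Ff is a collider here and neither Ff nor any of its descendants is conditioned on, so the collider stays closed — the path is blocked at Ff.
Since the path Kk → Ff → Pp is active, Kk and Pp are not d-separated given {Gg, Rr}.

No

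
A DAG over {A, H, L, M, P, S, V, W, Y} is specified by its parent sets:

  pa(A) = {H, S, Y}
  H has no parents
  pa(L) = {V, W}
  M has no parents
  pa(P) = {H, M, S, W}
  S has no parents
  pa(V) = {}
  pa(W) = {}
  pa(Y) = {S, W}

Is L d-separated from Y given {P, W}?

We examine all 5 paths between L and Y:
Path 1: L ← W → Y
  W is a fork here and W is conditioned on, so the path is blocked at W.
Path 2: L ← W → P ← H → A ← Y
  W is a fork here and W is conditioned on, so the path is blocked at W.
Path 3: L ← W → P ← H → A ← S → Y
  W is a fork here and W is conditioned on, so the path is blocked at W.
Path 4: L ← W → P ← S → Y
  W is a fork here and W is conditioned on, so the path is blocked at W.
Path 5: L ← W → P ← S → A ← Y
  W is a fork here and W is conditioned on, so the path is blocked at W.
All paths are blocked; L ⊥ Y | {P, W} holds.

Yes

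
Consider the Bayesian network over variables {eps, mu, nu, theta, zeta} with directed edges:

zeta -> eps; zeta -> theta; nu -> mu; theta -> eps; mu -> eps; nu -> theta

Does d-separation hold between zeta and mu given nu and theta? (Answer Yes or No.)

4 paths connect zeta and mu; each must be blocked for d-separation to hold:
Path 1: zeta → eps ← theta ← nu → mu
  eps is a collider here and neither eps nor any of its descendants is conditioned on, so the collider stays closed — the path is blocked at eps.
Path 2: zeta → eps ← mu
  eps is a collider here and neither eps nor any of its descendants is conditioned on, so the collider stays closed — the path is blocked at eps.
Path 3: zeta → theta ← nu → mu
  nu is a fork here and nu is conditioned on, so the path is blocked at nu.
Path 4: zeta → theta → eps ← mu
  theta is a chain here and theta is conditioned on, so the path is blocked at theta.
All paths are blocked; zeta ⊥ mu | {nu, theta} holds.

Yes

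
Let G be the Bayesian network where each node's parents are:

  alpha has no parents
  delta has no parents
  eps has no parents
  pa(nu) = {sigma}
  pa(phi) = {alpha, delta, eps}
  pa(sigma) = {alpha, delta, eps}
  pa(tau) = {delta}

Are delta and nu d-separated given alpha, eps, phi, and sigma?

There are 3 undirected paths between delta and nu; checking each against the conditioning set {alpha, eps, phi, sigma}:
Path 1: delta → sigma → nu
  sigma is a chain here and sigma is conditioned on, so the path is blocked at sigma.
Path 2: delta → phi ← eps → sigma → nu
  eps is a fork here and eps is conditioned on, so the path is blocked at eps.
Path 3: delta → phi ← alpha → sigma → nu
  alpha is a fork here and alpha is conditioned on, so the path is blocked at alpha.
All paths are blocked; delta ⊥ nu | {alpha, eps, phi, sigma} holds.

Yes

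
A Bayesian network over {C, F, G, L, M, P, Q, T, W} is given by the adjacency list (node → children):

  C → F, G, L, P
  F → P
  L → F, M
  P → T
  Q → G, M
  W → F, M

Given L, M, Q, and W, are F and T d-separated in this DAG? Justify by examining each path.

No — F and T are not d-separated given {L, M, Q, W}.

There are 6 undirected paths between F and T; checking each against the conditioning set {L, M, Q, W}:
Path 1: F ← L → M ← Q → G ← C → P → T
  L is a fork here and L is conditioned on, so the path is blocked at L.
Path 2: F ← L ← C → P → T
  L is a chain here and L is conditioned on, so the path is blocked at L.
Path 3: F → P → T
  P is a chain and P is not conditioned on — no node blocks this path, so it is active.
Path 4: F ← W → M ← L ← C → P → T
  W is a fork here and W is conditioned on, so the path is blocked at W.
Path 5: F ← W → M ← Q → G ← C → P → T
  W is a fork here and W is conditioned on, so the path is blocked at W.
Path 6: F ← C → P → T
  C is a fork and C is not conditioned on; P is a chain and P is not conditioned on — no node blocks this path, so it is active.
Since the path F → P → T is active, F and T are not d-separated given {L, M, Q, W}.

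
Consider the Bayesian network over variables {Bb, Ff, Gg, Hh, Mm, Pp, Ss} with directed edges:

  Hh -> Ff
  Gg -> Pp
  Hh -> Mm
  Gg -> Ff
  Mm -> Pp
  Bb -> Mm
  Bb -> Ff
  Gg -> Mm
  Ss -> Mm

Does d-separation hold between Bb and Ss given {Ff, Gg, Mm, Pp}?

No — Bb and Ss are not d-separated given {Ff, Gg, Mm, Pp}.

We examine all 4 paths between Bb and Ss:
Path 1: Bb → Mm ← Ss
  Mm is a collider and Mm is conditioned on, which opens it — no node blocks this path, so it is active.
Path 2: Bb → Ff ← Hh → Mm ← Ss
  Ff is a collider and Ff is conditioned on, which opens it; Hh is a fork and Hh is not conditioned on; Mm is a collider and Mm is conditioned on, which opens it — no node blocks this path, so it is active.
Path 3: Bb → Ff ← Gg → Mm ← Ss
  Gg is a fork here and Gg is conditioned on, so the path is blocked at Gg.
Path 4: Bb → Ff ← Gg → Pp ← Mm ← Ss
  Gg is a fork here and Gg is conditioned on, so the path is blocked at Gg.
Since the path Bb → Mm ← Ss is active, Bb and Ss are not d-separated given {Ff, Gg, Mm, Pp}.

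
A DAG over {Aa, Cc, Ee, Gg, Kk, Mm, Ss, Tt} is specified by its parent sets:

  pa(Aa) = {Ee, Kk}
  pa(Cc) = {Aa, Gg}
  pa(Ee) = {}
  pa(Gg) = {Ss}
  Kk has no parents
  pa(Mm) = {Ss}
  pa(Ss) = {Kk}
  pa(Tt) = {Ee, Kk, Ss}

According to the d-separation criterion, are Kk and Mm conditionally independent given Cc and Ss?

Yes

We examine all 5 paths between Kk and Mm:
  1. Kk → Aa → Cc ← Gg ← Ss → Mm — Aa:chain[open]; Cc:collider[open]; Gg:chain[open]; Ss:fork[blocks] ⇒ blocked
  2. Kk → Aa ← Ee → Tt ← Ss → Mm — Aa:collider[open]; Ee:fork[open]; Tt:collider[blocks]; Ss:fork[blocks] ⇒ blocked
  3. Kk → Tt ← Ee → Aa → Cc ← Gg ← Ss → Mm — Tt:collider[blocks]; Ee:fork[open]; Aa:chain[open]; Cc:collider[open]; Gg:chain[open]; Ss:fork[blocks] ⇒ blocked
  4. Kk → Tt ← Ss → Mm — Tt:collider[blocks]; Ss:fork[blocks] ⇒ blocked
  5. Kk → Ss → Mm — Ss:chain[blocks] ⇒ blocked
All paths are blocked; Kk ⊥ Mm | {Cc, Ss} holds.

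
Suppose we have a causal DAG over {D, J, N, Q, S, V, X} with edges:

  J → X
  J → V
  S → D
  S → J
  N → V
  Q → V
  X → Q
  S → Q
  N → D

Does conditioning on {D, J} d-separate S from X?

Yes

There are 6 undirected paths between S and X; checking each against the conditioning set {D, J}:
Path 1: S → Q ← X
  Q is a collider here and neither Q nor any of its descendants is conditioned on, so the collider stays closed — the path is blocked at Q.
Path 2: S → Q → V ← J → X
  V is a collider here and neither V nor any of its descendants is conditioned on, so the collider stays closed — the path is blocked at V.
Path 3: S → D ← N → V ← Q ← X
  V is a collider here and neither V nor any of its descendants is conditioned on, so the collider stays closed — the path is blocked at V.
Path 4: S → D ← N → V ← J → X
  V is a collider here and neither V nor any of its descendants is conditioned on, so the collider stays closed — the path is blocked at V.
Path 5: S → J → X
  J is a chain here and J is conditioned on, so the path is blocked at J.
Path 6: S → J → V ← Q ← X
  J is a chain here and J is conditioned on, so the path is blocked at J.
Since every path is blocked, d-separation holds.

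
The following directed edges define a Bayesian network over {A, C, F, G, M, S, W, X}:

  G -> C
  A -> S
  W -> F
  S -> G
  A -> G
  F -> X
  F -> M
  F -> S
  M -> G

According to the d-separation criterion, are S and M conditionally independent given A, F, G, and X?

No

3 paths connect S and M; each must be blocked for d-separation to hold:
Path 1: S → G ← M
  G is a collider and G is conditioned on, which opens it — no node blocks this path, so it is active.
Path 2: S ← F → M
  F is a fork here and F is conditioned on, so the path is blocked at F.
Path 3: S ← A → G ← M
  A is a fork here and A is conditioned on, so the path is blocked at A.
Since the path S → G ← M is active, S and M are not d-separated given {A, F, G, X}.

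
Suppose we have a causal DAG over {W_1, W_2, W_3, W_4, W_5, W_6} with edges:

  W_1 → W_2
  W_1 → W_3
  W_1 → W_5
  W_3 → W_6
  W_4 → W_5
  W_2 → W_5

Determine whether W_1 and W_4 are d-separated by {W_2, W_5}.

We examine all 2 paths between W_1 and W_4:
Path 1: W_1 → W_5 ← W_4
  W_5 is a collider and W_5 is conditioned on, which opens it — no node blocks this path, so it is active.
Path 2: W_1 → W_2 → W_5 ← W_4
  W_2 is a chain here and W_2 is conditioned on, so the path is blocked at W_2.
Because an active path exists, W_1 and W_4 are not d-separated.

No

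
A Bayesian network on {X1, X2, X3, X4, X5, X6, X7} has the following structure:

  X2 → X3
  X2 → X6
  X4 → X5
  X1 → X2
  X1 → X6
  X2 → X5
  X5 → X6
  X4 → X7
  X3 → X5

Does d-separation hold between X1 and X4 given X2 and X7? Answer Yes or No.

There are 6 undirected paths between X1 and X4; checking each against the conditioning set {X2, X7}:
  1. X1 → X6 ← X5 ← X4 — X6:collider[blocks]; X5:chain[open] ⇒ blocked
  2. X1 → X6 ← X2 → X3 → X5 ← X4 — X6:collider[blocks]; X2:fork[blocks]; X3:chain[open]; X5:collider[blocks] ⇒ blocked
  3. X1 → X6 ← X2 → X5 ← X4 — X6:collider[blocks]; X2:fork[blocks]; X5:collider[blocks] ⇒ blocked
  4. X1 → X2 → X6 ← X5 ← X4 — X2:chain[blocks]; X6:collider[blocks]; X5:chain[open] ⇒ blocked
  5. X1 → X2 → X3 → X5 ← X4 — X2:chain[blocks]; X3:chain[open]; X5:collider[blocks] ⇒ blocked
  6. X1 → X2 → X5 ← X4 — X2:chain[blocks]; X5:collider[blocks] ⇒ blocked
All paths are blocked; X1 ⊥ X4 | {X2, X7} holds.

Yes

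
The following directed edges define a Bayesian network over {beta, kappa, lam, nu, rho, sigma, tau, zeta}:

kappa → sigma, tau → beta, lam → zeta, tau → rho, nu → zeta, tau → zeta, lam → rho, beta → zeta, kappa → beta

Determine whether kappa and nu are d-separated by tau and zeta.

No

3 paths connect kappa and nu; each must be blocked for d-separation to hold:
  1. kappa → beta ← tau → rho ← lam → zeta ← nu — beta:collider[open]; tau:fork[blocks]; rho:collider[blocks]; lam:fork[open]; zeta:collider[open] ⇒ blocked
  2. kappa → beta ← tau → zeta ← nu — beta:collider[open]; tau:fork[blocks]; zeta:collider[open] ⇒ blocked
  3. kappa → beta → zeta ← nu — beta:chain[open]; zeta:collider[open] ⇒ active
Since the path kappa → beta → zeta ← nu is active, kappa and nu are not d-separated given {tau, zeta}.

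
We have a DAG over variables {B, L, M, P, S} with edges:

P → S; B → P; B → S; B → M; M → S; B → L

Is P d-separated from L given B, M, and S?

Yes

Enumerating the 3 paths from P to L and testing each for blocking by {B, M, S}:
Path 1: P → S ← M ← B → L
  M is a chain here and M is conditioned on, so the path is blocked at M.
Path 2: P → S ← B → L
  B is a fork here and B is conditioned on, so the path is blocked at B.
Path 3: P ← B → L
  B is a fork here and B is conditioned on, so the path is blocked at B.
Every path is blocked, so P and L are d-separated given {B, M, S}.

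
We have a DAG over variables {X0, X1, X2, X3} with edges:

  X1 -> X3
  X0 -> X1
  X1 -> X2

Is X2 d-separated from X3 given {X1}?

The only undirected path from X2 to X3 is:
Path 1: X2 ← X1 → X3
  X1 is a fork here and X1 is conditioned on, so the path is blocked at X1.
Every path is blocked, so X2 and X3 are d-separated given {X1}.

Yes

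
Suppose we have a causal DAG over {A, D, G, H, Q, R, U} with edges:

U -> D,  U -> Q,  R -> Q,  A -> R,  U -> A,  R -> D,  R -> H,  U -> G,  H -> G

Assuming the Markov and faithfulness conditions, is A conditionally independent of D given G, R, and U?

Yes — A and D are d-separated given {G, R, U}.

We examine all 6 paths between A and D:
Path 1: A → R → Q ← U → D
  R is a chain here and R is conditioned on, so the path is blocked at R.
Path 2: A → R → H → G ← U → D
  R is a chain here and R is conditioned on, so the path is blocked at R.
Path 3: A → R → D
  R is a chain here and R is conditioned on, so the path is blocked at R.
Path 4: A ← U → Q ← R → D
  U is a fork here and U is conditioned on, so the path is blocked at U.
Path 5: A ← U → D
  U is a fork here and U is conditioned on, so the path is blocked at U.
Path 6: A ← U → G ← H ← R → D
  U is a fork here and U is conditioned on, so the path is blocked at U.
Since every path is blocked, d-separation holds.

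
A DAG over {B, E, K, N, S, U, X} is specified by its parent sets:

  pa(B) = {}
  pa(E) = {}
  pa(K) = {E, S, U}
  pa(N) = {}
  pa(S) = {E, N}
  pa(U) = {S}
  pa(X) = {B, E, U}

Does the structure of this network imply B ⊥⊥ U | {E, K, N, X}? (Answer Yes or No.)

We examine all 5 paths between B and U:
Path 1: B → X ← U
  X is a collider and X is conditioned on, which opens it — no node blocks this path, so it is active.
Path 2: B → X ← E → S → U
  E is a fork here and E is conditioned on, so the path is blocked at E.
Path 3: B → X ← E → S → K ← U
  E is a fork here and E is conditioned on, so the path is blocked at E.
Path 4: B → X ← E → K ← S → U
  E is a fork here and E is conditioned on, so the path is blocked at E.
Path 5: B → X ← E → K ← U
  E is a fork here and E is conditioned on, so the path is blocked at E.
Since the path B → X ← U is active, B and U are not d-separated given {E, K, N, X}.

No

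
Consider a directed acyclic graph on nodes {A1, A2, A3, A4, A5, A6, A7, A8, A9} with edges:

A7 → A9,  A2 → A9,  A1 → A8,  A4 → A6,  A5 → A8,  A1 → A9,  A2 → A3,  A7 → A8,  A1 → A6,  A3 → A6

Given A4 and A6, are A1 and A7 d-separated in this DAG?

There are 3 undirected paths between A1 and A7; checking each against the conditioning set {A4, A6}:
Path 1: A1 → A8 ← A7
  A8 is a collider here and neither A8 nor any of its descendants is conditioned on, so the collider stays closed — the path is blocked at A8.
Path 2: A1 → A9 ← A7
  A9 is a collider here and neither A9 nor any of its descendants is conditioned on, so the collider stays closed — the path is blocked at A9.
Path 3: A1 → A6 ← A3 ← A2 → A9 ← A7
  A9 is a collider here and neither A9 nor any of its descendants is conditioned on, so the collider stays closed — the path is blocked at A9.
Since every path is blocked, d-separation holds.

Yes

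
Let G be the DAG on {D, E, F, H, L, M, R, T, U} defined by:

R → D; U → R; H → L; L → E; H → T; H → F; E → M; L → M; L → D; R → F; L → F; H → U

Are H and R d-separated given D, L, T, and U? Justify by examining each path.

Yes — H and R are d-separated given {D, L, T, U}.

Enumerating the 5 paths from H to R and testing each for blocking by {D, L, T, U}:
Path 1: H → F ← R
  F is a collider here and neither F nor any of its descendants is conditioned on, so the collider stays closed — the path is blocked at F.
Path 2: H → F ← L → D ← R
  F is a collider here and neither F nor any of its descendants is conditioned on, so the collider stays closed — the path is blocked at F.
Path 3: H → L → F ← R
  L is a chain here and L is conditioned on, so the path is blocked at L.
Path 4: H → L → D ← R
  L is a chain here and L is conditioned on, so the path is blocked at L.
Path 5: H → U → R
  U is a chain here and U is conditioned on, so the path is blocked at U.
Since every path is blocked, d-separation holds.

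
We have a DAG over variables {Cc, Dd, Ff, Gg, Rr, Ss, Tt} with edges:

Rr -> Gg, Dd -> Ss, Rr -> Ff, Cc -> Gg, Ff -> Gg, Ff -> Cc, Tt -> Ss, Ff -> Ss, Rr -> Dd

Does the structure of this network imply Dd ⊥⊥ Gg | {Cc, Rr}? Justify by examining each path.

Yes

6 paths connect Dd and Gg; each must be blocked for d-separation to hold:
  1. Dd ← Rr → Gg — Rr:fork[blocks] ⇒ blocked
  2. Dd ← Rr → Ff → Cc → Gg — Rr:fork[blocks]; Ff:chain[open]; Cc:chain[blocks] ⇒ blocked
  3. Dd ← Rr → Ff → Gg — Rr:fork[blocks]; Ff:chain[open] ⇒ blocked
  4. Dd → Ss ← Ff → Cc → Gg — Ss:collider[blocks]; Ff:fork[open]; Cc:chain[blocks] ⇒ blocked
  5. Dd → Ss ← Ff ← Rr → Gg — Ss:collider[blocks]; Ff:chain[open]; Rr:fork[blocks] ⇒ blocked
  6. Dd → Ss ← Ff → Gg — Ss:collider[blocks]; Ff:fork[open] ⇒ blocked
Since every path is blocked, d-separation holds.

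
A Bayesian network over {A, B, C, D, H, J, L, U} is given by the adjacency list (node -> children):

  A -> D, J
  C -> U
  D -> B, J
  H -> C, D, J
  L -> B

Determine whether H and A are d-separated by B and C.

No

We examine all 4 paths between H and A:
Path 1: H → D ← A
  D is a collider and its descendant B is conditioned on, which opens it — no node blocks this path, so it is active.
Path 2: H → D → J ← A
  J is a collider here and neither J nor any of its descendants is conditioned on, so the collider stays closed — the path is blocked at J.
Path 3: H → J ← D ← A
  J is a collider here and neither J nor any of its descendants is conditioned on, so the collider stays closed — the path is blocked at J.
Path 4: H → J ← A
  J is a collider here and neither J nor any of its descendants is conditioned on, so the collider stays closed — the path is blocked at J.
Since the path H → D ← A is active, H and A are not d-separated given {B, C}.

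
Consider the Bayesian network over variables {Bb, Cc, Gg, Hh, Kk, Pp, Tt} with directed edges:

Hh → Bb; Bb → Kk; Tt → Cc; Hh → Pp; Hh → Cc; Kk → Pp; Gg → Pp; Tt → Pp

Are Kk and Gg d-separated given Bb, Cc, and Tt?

Yes

There are 3 undirected paths between Kk and Gg; checking each against the conditioning set {Bb, Cc, Tt}:
  1. Kk → Pp ← Gg — Pp:collider[blocks] ⇒ blocked
  2. Kk ← Bb ← Hh → Cc ← Tt → Pp ← Gg — Bb:chain[blocks]; Hh:fork[open]; Cc:collider[open]; Tt:fork[blocks]; Pp:collider[blocks] ⇒ blocked
  3. Kk ← Bb ← Hh → Pp ← Gg — Bb:chain[blocks]; Hh:fork[open]; Pp:collider[blocks] ⇒ blocked
Since every path is blocked, d-separation holds.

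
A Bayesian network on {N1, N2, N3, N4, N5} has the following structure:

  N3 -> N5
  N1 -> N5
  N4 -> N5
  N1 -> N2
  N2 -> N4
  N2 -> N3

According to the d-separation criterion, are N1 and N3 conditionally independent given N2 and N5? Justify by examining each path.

No

Enumerating the 4 paths from N1 to N3 and testing each for blocking by {N2, N5}:
Path 1: N1 → N2 → N4 → N5 ← N3
  N2 is a chain here and N2 is conditioned on, so the path is blocked at N2.
Path 2: N1 → N2 → N3
  N2 is a chain here and N2 is conditioned on, so the path is blocked at N2.
Path 3: N1 → N5 ← N4 ← N2 → N3
  N2 is a fork here and N2 is conditioned on, so the path is blocked at N2.
Path 4: N1 → N5 ← N3
  N5 is a collider and N5 is conditioned on, which opens it — no node blocks this path, so it is active.
Because an active path exists, N1 and N3 are not d-separated.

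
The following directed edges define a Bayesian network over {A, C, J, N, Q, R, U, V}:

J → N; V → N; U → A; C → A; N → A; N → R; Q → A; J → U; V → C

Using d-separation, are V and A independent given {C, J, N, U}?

Enumerating the 3 paths from V to A and testing each for blocking by {C, J, N, U}:
Path 1: V → N ← J → U → A
  J is a fork here and J is conditioned on, so the path is blocked at J.
Path 2: V → N → A
  N is a chain here and N is conditioned on, so the path is blocked at N.
Path 3: V → C → A
  C is a chain here and C is conditioned on, so the path is blocked at C.
All paths are blocked; V ⊥ A | {C, J, N, U} holds.

Yes — V and A are d-separated given {C, J, N, U}.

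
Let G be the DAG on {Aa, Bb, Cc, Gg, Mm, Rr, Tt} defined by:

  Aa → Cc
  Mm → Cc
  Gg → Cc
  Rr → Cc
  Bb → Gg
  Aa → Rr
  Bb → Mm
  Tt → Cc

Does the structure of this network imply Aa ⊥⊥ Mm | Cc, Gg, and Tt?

No — Aa and Mm are not d-separated given {Cc, Gg, Tt}.

We examine all 4 paths between Aa and Mm:
  1. Aa → Rr → Cc ← Mm — Rr:chain[open]; Cc:collider[open] ⇒ active
  2. Aa → Rr → Cc ← Gg ← Bb → Mm — Rr:chain[open]; Cc:collider[open]; Gg:chain[blocks]; Bb:fork[open] ⇒ blocked
  3. Aa → Cc ← Mm — Cc:collider[open] ⇒ active
  4. Aa → Cc ← Gg ← Bb → Mm — Cc:collider[open]; Gg:chain[blocks]; Bb:fork[open] ⇒ blocked
Because an active path exists, Aa and Mm are not d-separated.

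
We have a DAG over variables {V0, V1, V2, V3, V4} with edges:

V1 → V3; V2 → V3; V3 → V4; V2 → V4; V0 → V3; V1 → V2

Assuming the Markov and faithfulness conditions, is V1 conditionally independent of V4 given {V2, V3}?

Yes

There are 4 undirected paths between V1 and V4; checking each against the conditioning set {V2, V3}:
Path 1: V1 → V2 → V4
  V2 is a chain here and V2 is conditioned on, so the path is blocked at V2.
Path 2: V1 → V2 → V3 → V4
  V2 is a chain here and V2 is conditioned on, so the path is blocked at V2.
Path 3: V1 → V3 → V4
  V3 is a chain here and V3 is conditioned on, so the path is blocked at V3.
Path 4: V1 → V3 ← V2 → V4
  V2 is a fork here and V2 is conditioned on, so the path is blocked at V2.
All paths are blocked; V1 ⊥ V4 | {V2, V3} holds.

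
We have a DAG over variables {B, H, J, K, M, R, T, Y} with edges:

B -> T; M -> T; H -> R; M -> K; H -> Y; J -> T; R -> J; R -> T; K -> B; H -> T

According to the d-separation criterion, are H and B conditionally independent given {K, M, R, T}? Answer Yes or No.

We examine all 6 paths between H and B:
  1. H → T ← B — T:collider[open] ⇒ active
  2. H → T ← M → K → B — T:collider[open]; M:fork[blocks]; K:chain[blocks] ⇒ blocked
  3. H → R → T ← B — R:chain[blocks]; T:collider[open] ⇒ blocked
  4. H → R → T ← M → K → B — R:chain[blocks]; T:collider[open]; M:fork[blocks]; K:chain[blocks] ⇒ blocked
  5. H → R → J → T ← B — R:chain[blocks]; J:chain[open]; T:collider[open] ⇒ blocked
  6. H → R → J → T ← M → K → B — R:chain[blocks]; J:chain[open]; T:collider[open]; M:fork[blocks]; K:chain[blocks] ⇒ blocked
At least one path is unblocked, so d-separation fails.

No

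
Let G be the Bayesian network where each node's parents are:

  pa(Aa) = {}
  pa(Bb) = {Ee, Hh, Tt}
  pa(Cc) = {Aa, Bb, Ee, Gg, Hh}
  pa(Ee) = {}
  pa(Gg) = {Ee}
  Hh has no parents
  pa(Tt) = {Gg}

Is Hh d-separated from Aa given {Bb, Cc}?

We examine all 6 paths between Hh and Aa:
Path 1: Hh → Cc ← Aa
  Cc is a collider and Cc is conditioned on, which opens it — no node blocks this path, so it is active.
Path 2: Hh → Bb → Cc ← Aa
  Bb is a chain here and Bb is conditioned on, so the path is blocked at Bb.
Path 3: Hh → Bb ← Ee → Cc ← Aa
  Bb is a collider and Bb is conditioned on, which opens it; Ee is a fork and Ee is not conditioned on; Cc is a collider and Cc is conditioned on, which opens it — no node blocks this path, so it is active.
Path 4: Hh → Bb ← Ee → Gg → Cc ← Aa
  Bb is a collider and Bb is conditioned on, which opens it; Ee is a fork and Ee is not conditioned on; Gg is a chain and Gg is not conditioned on; Cc is a collider and Cc is conditioned on, which opens it — no node blocks this path, so it is active.
Path 5: Hh → Bb ← Tt ← Gg → Cc ← Aa
  Bb is a collider and Bb is conditioned on, which opens it; Tt is a chain and Tt is not conditioned on; Gg is a fork and Gg is not conditioned on; Cc is a collider and Cc is conditioned on, which opens it — no node blocks this path, so it is active.
Path 6: Hh → Bb ← Tt ← Gg ← Ee → Cc ← Aa
  Bb is a collider and Bb is conditioned on, which opens it; Tt is a chain and Tt is not conditioned on; Gg is a chain and Gg is not conditioned on; Ee is a fork and Ee is not conditioned on; Cc is a collider and Cc is conditioned on, which opens it — no node blocks this path, so it is active.
Because an active path exists, Hh and Aa are not d-separated.

No — Hh and Aa are not d-separated given {Bb, Cc}.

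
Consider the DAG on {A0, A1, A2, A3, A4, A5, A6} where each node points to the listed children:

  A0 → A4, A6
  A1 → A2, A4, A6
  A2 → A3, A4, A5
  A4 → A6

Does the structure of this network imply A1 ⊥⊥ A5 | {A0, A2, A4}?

Yes

Enumerating the 4 paths from A1 to A5 and testing each for blocking by {A0, A2, A4}:
Path 1: A1 → A4 ← A2 → A5
  A2 is a fork here and A2 is conditioned on, so the path is blocked at A2.
Path 2: A1 → A6 ← A4 ← A2 → A5
  A6 is a collider here and neither A6 nor any of its descendants is conditioned on, so the collider stays closed — the path is blocked at A6.
Path 3: A1 → A6 ← A0 → A4 ← A2 → A5
  A6 is a collider here and neither A6 nor any of its descendants is conditioned on, so the collider stays closed — the path is blocked at A6.
Path 4: A1 → A2 → A5
  A2 is a chain here and A2 is conditioned on, so the path is blocked at A2.
Since every path is blocked, d-separation holds.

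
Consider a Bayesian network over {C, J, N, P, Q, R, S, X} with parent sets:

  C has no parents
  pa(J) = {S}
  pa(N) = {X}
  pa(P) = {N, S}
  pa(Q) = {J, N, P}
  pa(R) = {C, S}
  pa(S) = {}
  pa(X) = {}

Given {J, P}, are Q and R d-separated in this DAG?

No — Q and R are not d-separated given {J, P}.

There are 3 undirected paths between Q and R; checking each against the conditioning set {J, P}:
  1. Q ← J ← S → R — J:chain[blocks]; S:fork[open] ⇒ blocked
  2. Q ← N → P ← S → R — N:fork[open]; P:collider[open]; S:fork[open] ⇒ active
  3. Q ← P ← S → R — P:chain[blocks]; S:fork[open] ⇒ blocked
Because an active path exists, Q and R are not d-separated.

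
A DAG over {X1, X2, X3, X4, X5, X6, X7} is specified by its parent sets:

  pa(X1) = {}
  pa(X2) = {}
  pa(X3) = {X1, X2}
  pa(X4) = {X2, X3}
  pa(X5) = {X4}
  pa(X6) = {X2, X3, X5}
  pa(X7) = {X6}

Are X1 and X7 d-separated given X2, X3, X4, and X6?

Yes — X1 and X7 are d-separated given {X2, X3, X4, X6}.

There are 5 undirected paths between X1 and X7; checking each against the conditioning set {X2, X3, X4, X6}:
  1. X1 → X3 → X6 → X7 — X3:chain[blocks]; X6:chain[blocks] ⇒ blocked
  2. X1 → X3 ← X2 → X6 → X7 — X3:collider[open]; X2:fork[blocks]; X6:chain[blocks] ⇒ blocked
  3. X1 → X3 ← X2 → X4 → X5 → X6 → X7 — X3:collider[open]; X2:fork[blocks]; X4:chain[blocks]; X5:chain[open]; X6:chain[blocks] ⇒ blocked
  4. X1 → X3 → X4 → X5 → X6 → X7 — X3:chain[blocks]; X4:chain[blocks]; X5:chain[open]; X6:chain[blocks] ⇒ blocked
  5. X1 → X3 → X4 ← X2 → X6 → X7 — X3:chain[blocks]; X4:collider[open]; X2:fork[blocks]; X6:chain[blocks] ⇒ blocked
Since every path is blocked, d-separation holds.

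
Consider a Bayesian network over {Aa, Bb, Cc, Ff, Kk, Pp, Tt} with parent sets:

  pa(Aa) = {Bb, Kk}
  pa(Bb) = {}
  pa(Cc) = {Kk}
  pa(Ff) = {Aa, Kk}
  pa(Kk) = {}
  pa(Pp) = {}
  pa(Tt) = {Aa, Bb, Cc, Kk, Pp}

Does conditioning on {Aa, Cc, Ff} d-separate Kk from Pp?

Yes

6 paths connect Kk and Pp; each must be blocked for d-separation to hold:
Path 1: Kk → Aa → Tt ← Pp
  Aa is a chain here and Aa is conditioned on, so the path is blocked at Aa.
Path 2: Kk → Aa ← Bb → Tt ← Pp
  Tt is a collider here and neither Tt nor any of its descendants is conditioned on, so the collider stays closed — the path is blocked at Tt.
Path 3: Kk → Tt ← Pp
  Tt is a collider here and neither Tt nor any of its descendants is conditioned on, so the collider stays closed — the path is blocked at Tt.
Path 4: Kk → Ff ← Aa → Tt ← Pp
  Aa is a fork here and Aa is conditioned on, so the path is blocked at Aa.
Path 5: Kk → Ff ← Aa ← Bb → Tt ← Pp
  Aa is a chain here and Aa is conditioned on, so the path is blocked at Aa.
Path 6: Kk → Cc → Tt ← Pp
  Cc is a chain here and Cc is conditioned on, so the path is blocked at Cc.
All paths are blocked; Kk ⊥ Pp | {Aa, Cc, Ff} holds.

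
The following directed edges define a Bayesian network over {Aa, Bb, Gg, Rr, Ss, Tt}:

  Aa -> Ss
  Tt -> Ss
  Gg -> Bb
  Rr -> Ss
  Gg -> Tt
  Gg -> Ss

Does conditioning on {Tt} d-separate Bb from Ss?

No

Enumerating the 2 paths from Bb to Ss and testing each for blocking by {Tt}:
Path 1: Bb ← Gg → Tt → Ss
  Tt is a chain here and Tt is conditioned on, so the path is blocked at Tt.
Path 2: Bb ← Gg → Ss
  Gg is a fork and Gg is not conditioned on — no node blocks this path, so it is active.
At least one path is unblocked, so d-separation fails.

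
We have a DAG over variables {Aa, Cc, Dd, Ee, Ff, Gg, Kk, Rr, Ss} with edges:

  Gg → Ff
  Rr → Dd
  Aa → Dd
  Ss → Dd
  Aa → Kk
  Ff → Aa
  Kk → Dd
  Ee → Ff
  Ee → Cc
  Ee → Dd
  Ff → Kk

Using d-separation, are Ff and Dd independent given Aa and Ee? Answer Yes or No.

No

We examine all 5 paths between Ff and Dd:
Path 1: Ff → Aa → Kk → Dd
  Aa is a chain here and Aa is conditioned on, so the path is blocked at Aa.
Path 2: Ff → Aa → Dd
  Aa is a chain here and Aa is conditioned on, so the path is blocked at Aa.
Path 3: Ff → Kk ← Aa → Dd
  Kk is a collider here and neither Kk nor any of its descendants is conditioned on, so the collider stays closed — the path is blocked at Kk.
Path 4: Ff → Kk → Dd
  Kk is a chain and Kk is not conditioned on — no node blocks this path, so it is active.
Path 5: Ff ← Ee → Dd
  Ee is a fork here and Ee is conditioned on, so the path is blocked at Ee.
Because an active path exists, Ff and Dd are not d-separated.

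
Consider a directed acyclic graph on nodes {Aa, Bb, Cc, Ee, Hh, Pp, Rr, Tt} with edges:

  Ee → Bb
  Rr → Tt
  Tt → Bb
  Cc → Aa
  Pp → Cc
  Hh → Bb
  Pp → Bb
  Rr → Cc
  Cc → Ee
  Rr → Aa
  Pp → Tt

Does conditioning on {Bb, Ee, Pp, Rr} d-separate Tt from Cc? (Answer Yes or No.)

There are 6 undirected paths between Tt and Cc; checking each against the conditioning set {Bb, Ee, Pp, Rr}:
Path 1: Tt ← Pp → Bb ← Ee ← Cc
  Pp is a fork here and Pp is conditioned on, so the path is blocked at Pp.
Path 2: Tt ← Pp → Cc
  Pp is a fork here and Pp is conditioned on, so the path is blocked at Pp.
Path 3: Tt ← Rr → Aa ← Cc
  Rr is a fork here and Rr is conditioned on, so the path is blocked at Rr.
Path 4: Tt ← Rr → Cc
  Rr is a fork here and Rr is conditioned on, so the path is blocked at Rr.
Path 5: Tt → Bb ← Ee ← Cc
  Ee is a chain here and Ee is conditioned on, so the path is blocked at Ee.
Path 6: Tt → Bb ← Pp → Cc
  Pp is a fork here and Pp is conditioned on, so the path is blocked at Pp.
Every path is blocked, so Tt and Cc are d-separated given {Bb, Ee, Pp, Rr}.

Yes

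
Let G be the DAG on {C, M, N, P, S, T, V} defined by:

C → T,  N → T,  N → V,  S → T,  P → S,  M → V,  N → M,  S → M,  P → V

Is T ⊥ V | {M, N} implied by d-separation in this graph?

No — T and V are not d-separated given {M, N}.

Enumerating the 6 paths from T to V and testing each for blocking by {M, N}:
  1. T ← N → V — N:fork[blocks] ⇒ blocked
  2. T ← N → M → V — N:fork[blocks]; M:chain[blocks] ⇒ blocked
  3. T ← N → M ← S ← P → V — N:fork[blocks]; M:collider[open]; S:chain[open]; P:fork[open] ⇒ blocked
  4. T ← S → M → V — S:fork[open]; M:chain[blocks] ⇒ blocked
  5. T ← S → M ← N → V — S:fork[open]; M:collider[open]; N:fork[blocks] ⇒ blocked
  6. T ← S ← P → V — S:chain[open]; P:fork[open] ⇒ active
Because an active path exists, T and V are not d-separated.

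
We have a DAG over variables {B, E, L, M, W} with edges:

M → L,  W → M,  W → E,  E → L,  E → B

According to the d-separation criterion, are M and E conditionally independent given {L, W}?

Enumerating the 2 paths from M to E and testing each for blocking by {L, W}:
  1. M → L ← E — L:collider[open] ⇒ active
  2. M ← W → E — W:fork[blocks] ⇒ blocked
Since the path M → L ← E is active, M and E are not d-separated given {L, W}.

No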